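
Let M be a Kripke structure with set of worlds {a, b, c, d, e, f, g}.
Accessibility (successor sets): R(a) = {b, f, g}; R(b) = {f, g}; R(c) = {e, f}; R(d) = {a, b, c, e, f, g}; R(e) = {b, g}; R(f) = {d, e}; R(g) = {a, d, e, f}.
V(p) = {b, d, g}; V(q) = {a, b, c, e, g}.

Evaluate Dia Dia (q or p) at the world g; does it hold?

At g: Dia Dia (q or p) requires Dia (q or p) at some successor in {a, d, e, f}.
  Dia (q or p) holds at a, so Dia Dia (q or p) is true at g.
    At a: Dia (q or p) requires q or p at some successor in {b, f, g}.
      q or p holds at b, so Dia (q or p) is true at a.

Yes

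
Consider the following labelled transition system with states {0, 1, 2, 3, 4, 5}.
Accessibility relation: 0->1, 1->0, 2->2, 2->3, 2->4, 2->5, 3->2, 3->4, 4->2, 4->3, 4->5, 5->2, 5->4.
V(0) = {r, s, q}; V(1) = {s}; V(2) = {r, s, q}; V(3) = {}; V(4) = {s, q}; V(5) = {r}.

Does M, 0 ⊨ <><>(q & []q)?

No

Recall that []ψ holds at a world iff ψ holds at every accessible world, and <>ψ holds iff ψ holds at some accessible world.
At 0: <><>(q & []q) requires <>(q & []q) at some successor in {1}.
  At 1: <>(q & []q) is false.
So <><>(q & []q) is false at 0.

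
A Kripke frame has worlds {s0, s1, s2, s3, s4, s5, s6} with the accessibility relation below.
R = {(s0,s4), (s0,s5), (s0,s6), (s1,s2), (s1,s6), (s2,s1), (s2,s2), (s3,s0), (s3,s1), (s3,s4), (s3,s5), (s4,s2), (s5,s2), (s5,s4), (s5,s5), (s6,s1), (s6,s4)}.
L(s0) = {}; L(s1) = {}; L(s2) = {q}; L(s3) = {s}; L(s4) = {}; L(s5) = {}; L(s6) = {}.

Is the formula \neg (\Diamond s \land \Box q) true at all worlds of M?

Let φ = \neg (\Diamond s \land \Box q). Evaluate φ at each world:
  s0 (successors {s4, s5, s6}): φ is true.
  s1 (successors {s2, s6}): φ is true.
  s2 (successors {s1, s2}): φ is true.
  s3 (successors {s0, s1, s4, s5}): φ is true.
  s4 (successors {s2}): φ is true.
  s5 (successors {s2, s4, s5}): φ is true.
  s6 (successors {s1, s4}): φ is true.
For instance, at s6:
  At s6: \Diamond s \land \Box q is false, so \neg (\Diamond s \land \Box q) is true.
    At s6: \Diamond s is false, \Box q is false, so \Diamond s \land \Box q is false.
      At s6: \Diamond s requires s at some successor in {s1, s4}.
        At s1: s is false.
        At s4: s is false.
      So \Diamond s is false at s6.
      At s6: \Box q requires q at every successor {s1, s4}.
        q fails at s1, so \Box q is false at s6.

Yes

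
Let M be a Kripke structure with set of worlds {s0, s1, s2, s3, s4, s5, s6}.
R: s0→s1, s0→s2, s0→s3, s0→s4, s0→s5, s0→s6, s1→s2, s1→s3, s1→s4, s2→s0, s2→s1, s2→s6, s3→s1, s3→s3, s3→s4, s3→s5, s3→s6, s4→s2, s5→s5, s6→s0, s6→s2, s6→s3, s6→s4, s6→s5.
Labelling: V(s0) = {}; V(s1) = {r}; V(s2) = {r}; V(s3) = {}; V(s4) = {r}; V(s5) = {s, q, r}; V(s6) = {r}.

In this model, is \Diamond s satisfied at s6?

Recall that \Diamond ψ holds at a world iff ψ holds at some accessible world.
At s6: \Diamond s requires s at some successor in {s0, s2, s3, s4, s5}.
  s holds at s5, so \Diamond s is true at s6.

Yes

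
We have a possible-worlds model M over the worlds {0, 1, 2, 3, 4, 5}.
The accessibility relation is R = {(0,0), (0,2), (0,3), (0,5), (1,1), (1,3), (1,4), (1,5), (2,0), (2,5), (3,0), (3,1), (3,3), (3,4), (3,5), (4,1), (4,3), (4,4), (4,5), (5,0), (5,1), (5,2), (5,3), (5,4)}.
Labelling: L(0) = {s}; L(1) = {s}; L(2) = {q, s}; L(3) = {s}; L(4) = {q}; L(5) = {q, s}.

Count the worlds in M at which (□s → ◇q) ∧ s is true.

Let φ = (□s → ◇q) ∧ s. Evaluate φ at each world:
  0 (successors {0, 2, 3, 5}): φ is true.
  1 (successors {1, 3, 4, 5}): φ is true.
  2 (successors {0, 5}): φ is true.
  3 (successors {0, 1, 3, 4, 5}): φ is true.
  4 (successors {1, 3, 4, 5}): φ is false.
  5 (successors {0, 1, 2, 3, 4}): φ is true.
For instance, at 0:
  At 0: □s → ◇q is true, s is true, so (□s → ◇q) ∧ s is true.
    At 0: □s is true, ◇q is true, so □s → ◇q is true.
      At 0: □s requires s at every successor {0, 2, 3, 5}.
        At 0: s is true.
        At 2: s is true.
        At 3: s is true.
        At 5: s is true.
      So □s is true at 0.
      At 0: ◇q requires q at some successor in {0, 2, 3, 5}.
        q holds at 2, so ◇q is true at 0.
Satisfying worlds: {0, 1, 2, 3, 5}

5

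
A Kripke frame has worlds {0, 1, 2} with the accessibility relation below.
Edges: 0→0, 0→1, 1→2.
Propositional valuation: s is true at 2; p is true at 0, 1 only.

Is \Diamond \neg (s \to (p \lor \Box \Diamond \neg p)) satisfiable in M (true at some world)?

Let φ = \Diamond \neg (s \to (p \lor \Box \Diamond \neg p)). Evaluate φ at each world:
  0 (successors {0, 1}): φ is false.
  1 (successors {2}): φ is false.
  2 (successors ∅): φ is false.
For instance, at 0:
  At 0: \Diamond \neg (s \to (p \lor \Box \Diamond \neg p)) requires \neg (s \to (p \lor \Box \Diamond \neg p)) at some successor in {0, 1}.
    At 0: \neg (s \to (p \lor \Box \Diamond \neg p)) is false.
    At 1: \neg (s \to (p \lor \Box \Diamond \neg p)) is false.
  So \Diamond \neg (s \to (p \lor \Box \Diamond \neg p)) is false at 0.

No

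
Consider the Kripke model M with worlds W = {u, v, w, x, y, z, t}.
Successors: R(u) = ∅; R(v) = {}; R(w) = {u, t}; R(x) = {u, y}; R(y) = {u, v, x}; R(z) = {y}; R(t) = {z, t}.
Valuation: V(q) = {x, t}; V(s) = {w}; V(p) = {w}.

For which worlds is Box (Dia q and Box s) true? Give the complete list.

u, v

Let φ = Box (Dia q and Box s). Evaluate φ at each world:
  u (successors ∅): φ is true.
  v (successors ∅): φ is true.
  w (successors {u, t}): φ is false.
  x (successors {u, y}): φ is false.
  y (successors {u, v, x}): φ is false.
  z (successors {y}): φ is false.
  t (successors {z, t}): φ is false.
For instance, at w:
  At w: Box (Dia q and Box s) requires Dia q and Box s at every successor {u, t}.
    Dia q and Box s fails at u, so Box (Dia q and Box s) is false at w.
      At u: Dia q is false, Box s is true, so Dia q and Box s is false.
Satisfying worlds: {u, v}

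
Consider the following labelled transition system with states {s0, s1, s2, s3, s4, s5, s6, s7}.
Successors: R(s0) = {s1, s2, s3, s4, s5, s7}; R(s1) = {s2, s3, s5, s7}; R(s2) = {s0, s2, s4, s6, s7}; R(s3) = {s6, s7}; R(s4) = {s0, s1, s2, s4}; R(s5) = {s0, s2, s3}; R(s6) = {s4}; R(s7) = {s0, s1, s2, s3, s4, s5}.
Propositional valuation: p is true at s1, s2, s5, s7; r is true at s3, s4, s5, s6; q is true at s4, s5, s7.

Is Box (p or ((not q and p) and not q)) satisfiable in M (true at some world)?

Let φ = Box (p or ((not q and p) and not q)). Evaluate φ at each world:
  s0 (successors {s1, s2, s3, s4, s5, s7}): φ is false.
  s1 (successors {s2, s3, s5, s7}): φ is false.
  s2 (successors {s0, s2, s4, s6, s7}): φ is false.
  s3 (successors {s6, s7}): φ is false.
  s4 (successors {s0, s1, s2, s4}): φ is false.
  s5 (successors {s0, s2, s3}): φ is false.
  s6 (successors {s4}): φ is false.
  s7 (successors {s0, s1, s2, s3, s4, s5}): φ is false.
For instance, at s3:
  At s3: Box (p or ((not q and p) and not q)) requires p or ((not q and p) and not q) at every successor {s6, s7}.
    p or ((not q and p) and not q) fails at s6, so Box (p or ((not q and p) and not q)) is false at s3.

No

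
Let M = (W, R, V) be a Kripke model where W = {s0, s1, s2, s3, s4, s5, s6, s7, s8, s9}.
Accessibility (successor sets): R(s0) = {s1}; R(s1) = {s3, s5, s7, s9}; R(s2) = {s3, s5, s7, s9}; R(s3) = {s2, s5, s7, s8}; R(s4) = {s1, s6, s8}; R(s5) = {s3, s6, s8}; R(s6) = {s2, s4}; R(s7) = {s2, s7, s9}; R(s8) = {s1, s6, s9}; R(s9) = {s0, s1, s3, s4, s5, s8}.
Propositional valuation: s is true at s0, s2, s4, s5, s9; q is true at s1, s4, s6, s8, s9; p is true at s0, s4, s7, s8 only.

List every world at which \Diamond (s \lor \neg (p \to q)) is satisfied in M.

Let φ = \Diamond (s \lor \neg (p \to q)). Evaluate φ at each world:
  s0 (successors {s1}): φ is false.
  s1 (successors {s3, s5, s7, s9}): φ is true.
  s2 (successors {s3, s5, s7, s9}): φ is true.
  s3 (successors {s2, s5, s7, s8}): φ is true.
  s4 (successors {s1, s6, s8}): φ is false.
  s5 (successors {s3, s6, s8}): φ is false.
  s6 (successors {s2, s4}): φ is true.
  s7 (successors {s2, s7, s9}): φ is true.
  s8 (successors {s1, s6, s9}): φ is true.
  s9 (successors {s0, s1, s3, s4, s5, s8}): φ is true.
For instance, at s5:
  At s5: \Diamond (s \lor \neg (p \to q)) requires s \lor \neg (p \to q) at some successor in {s3, s6, s8}.
    At s3: s \lor \neg (p \to q) is false.
    At s6: s \lor \neg (p \to q) is false.
    At s8: s \lor \neg (p \to q) is false.
  So \Diamond (s \lor \neg (p \to q)) is false at s5.
Satisfying worlds: {s1, s2, s3, s6, s7, s8, s9}

s1, s2, s3, s6, s7, s8, s9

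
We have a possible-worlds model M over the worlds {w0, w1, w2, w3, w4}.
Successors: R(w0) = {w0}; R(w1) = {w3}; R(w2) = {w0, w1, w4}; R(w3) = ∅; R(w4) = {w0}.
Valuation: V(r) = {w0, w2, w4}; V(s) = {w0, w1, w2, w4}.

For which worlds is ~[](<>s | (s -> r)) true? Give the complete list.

w2

Recall that []ψ holds at a world iff ψ holds at every accessible world, and <>ψ holds iff ψ holds at some accessible world.
Let φ = ~[](<>s | (s -> r)). Evaluate φ at each world:
  w0 (successors {w0}): φ is false.
  w1 (successors {w3}): φ is false.
  w2 (successors {w0, w1, w4}): φ is true.
  w3 (successors ∅): φ is false.
  w4 (successors {w0}): φ is false.
For instance, at w1:
  At w1: [](<>s | (s -> r)) is true, so ~[](<>s | (s -> r)) is false.
    At w1: [](<>s | (s -> r)) requires <>s | (s -> r) at every successor {w3}.
      At w3: <>s | (s -> r) is true.
    So [](<>s | (s -> r)) is true at w1.
Satisfying worlds: {w2}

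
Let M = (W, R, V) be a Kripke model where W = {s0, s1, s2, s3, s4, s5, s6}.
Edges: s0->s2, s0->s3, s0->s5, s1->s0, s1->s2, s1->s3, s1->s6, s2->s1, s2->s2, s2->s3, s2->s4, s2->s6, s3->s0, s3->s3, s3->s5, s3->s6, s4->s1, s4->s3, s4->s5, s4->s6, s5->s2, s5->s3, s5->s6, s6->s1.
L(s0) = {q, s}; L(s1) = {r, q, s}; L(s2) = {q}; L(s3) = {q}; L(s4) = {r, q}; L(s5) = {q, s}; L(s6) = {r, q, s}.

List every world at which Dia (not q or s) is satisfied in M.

s0, s1, s2, s3, s4, s5, s6

Recall that Dia ψ holds at a world iff ψ holds at some accessible world.
Let φ = Dia (not q or s). Evaluate φ at each world:
  s0 (successors {s2, s3, s5}): φ is true.
  s1 (successors {s0, s2, s3, s6}): φ is true.
  s2 (successors {s1, s2, s3, s4, s6}): φ is true.
  s3 (successors {s0, s3, s5, s6}): φ is true.
  s4 (successors {s1, s3, s5, s6}): φ is true.
  s5 (successors {s2, s3, s6}): φ is true.
  s6 (successors {s1}): φ is true.
For instance, at s5:
  At s5: Dia (not q or s) requires not q or s at some successor in {s2, s3, s6}.
    not q or s holds at s6, so Dia (not q or s) is true at s5.
Satisfying worlds: {s0, s1, s2, s3, s4, s5, s6}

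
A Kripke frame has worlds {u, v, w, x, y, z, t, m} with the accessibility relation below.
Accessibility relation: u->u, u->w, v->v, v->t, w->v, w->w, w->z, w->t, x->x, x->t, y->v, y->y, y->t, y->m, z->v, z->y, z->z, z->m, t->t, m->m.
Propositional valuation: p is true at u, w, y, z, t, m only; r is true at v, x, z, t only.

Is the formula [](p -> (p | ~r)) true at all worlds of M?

Recall that []ψ holds at a world iff ψ holds at every accessible world, and <>ψ holds iff ψ holds at some accessible world.
Let φ = [](p -> (p | ~r)). Evaluate φ at each world:
  u (successors {u, w}): φ is true.
  v (successors {v, t}): φ is true.
  w (successors {v, w, z, t}): φ is true.
  x (successors {x, t}): φ is true.
  y (successors {v, y, t, m}): φ is true.
  z (successors {v, y, z, m}): φ is true.
  t (successors {t}): φ is true.
  m (successors {m}): φ is true.
For instance, at x:
  At x: [](p -> (p | ~r)) requires p -> (p | ~r) at every successor {x, t}.
    At x: p -> (p | ~r) is true.
    At t: p -> (p | ~r) is true.
  So [](p -> (p | ~r)) is true at x.

Yes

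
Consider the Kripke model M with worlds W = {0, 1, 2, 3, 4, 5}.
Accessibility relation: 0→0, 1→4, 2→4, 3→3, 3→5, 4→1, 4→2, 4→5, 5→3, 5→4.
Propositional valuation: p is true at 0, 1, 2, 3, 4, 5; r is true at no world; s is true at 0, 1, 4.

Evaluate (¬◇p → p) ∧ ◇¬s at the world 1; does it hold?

Recall that ◇ψ holds at a world iff ψ holds at some accessible world.
At 1: ¬◇p → p is true, ◇¬s is false, so (¬◇p → p) ∧ ◇¬s is false.
  At 1: ¬◇p is false, p is true, so ¬◇p → p is true.
    At 1: ◇p is true, so ¬◇p is false.
      At 1: ◇p requires p at some successor in {4}.
        p holds at 4, so ◇p is true at 1.
  At 1: ◇¬s requires ¬s at some successor in {4}.
    At 4: ¬s is false.
  So ◇¬s is false at 1.

No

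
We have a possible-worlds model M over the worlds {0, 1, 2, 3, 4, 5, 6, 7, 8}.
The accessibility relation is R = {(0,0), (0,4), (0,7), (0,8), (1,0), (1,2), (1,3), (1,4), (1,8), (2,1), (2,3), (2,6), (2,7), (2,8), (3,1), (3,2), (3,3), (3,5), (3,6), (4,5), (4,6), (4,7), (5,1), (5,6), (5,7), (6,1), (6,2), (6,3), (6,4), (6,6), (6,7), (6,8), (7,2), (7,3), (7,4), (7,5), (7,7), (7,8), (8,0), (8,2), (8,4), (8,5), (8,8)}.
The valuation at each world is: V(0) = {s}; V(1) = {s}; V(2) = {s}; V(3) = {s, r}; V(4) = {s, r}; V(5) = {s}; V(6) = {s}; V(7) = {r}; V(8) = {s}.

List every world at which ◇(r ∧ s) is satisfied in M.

0, 1, 2, 3, 6, 7, 8

Recall that ◇ψ holds at a world iff ψ holds at some accessible world.
Let φ = ◇(r ∧ s). Evaluate φ at each world:
  0 (successors {0, 4, 7, 8}): φ is true.
  1 (successors {0, 2, 3, 4, 8}): φ is true.
  2 (successors {1, 3, 6, 7, 8}): φ is true.
  3 (successors {1, 2, 3, 5, 6}): φ is true.
  4 (successors {5, 6, 7}): φ is false.
  5 (successors {1, 6, 7}): φ is false.
  6 (successors {1, 2, 3, 4, 6, 7, 8}): φ is true.
  7 (successors {2, 3, 4, 5, 7, 8}): φ is true.
  8 (successors {0, 2, 4, 5, 8}): φ is true.
For instance, at 0:
  At 0: ◇(r ∧ s) requires r ∧ s at some successor in {0, 4, 7, 8}.
    r ∧ s holds at 4, so ◇(r ∧ s) is true at 0.
Satisfying worlds: {0, 1, 2, 3, 6, 7, 8}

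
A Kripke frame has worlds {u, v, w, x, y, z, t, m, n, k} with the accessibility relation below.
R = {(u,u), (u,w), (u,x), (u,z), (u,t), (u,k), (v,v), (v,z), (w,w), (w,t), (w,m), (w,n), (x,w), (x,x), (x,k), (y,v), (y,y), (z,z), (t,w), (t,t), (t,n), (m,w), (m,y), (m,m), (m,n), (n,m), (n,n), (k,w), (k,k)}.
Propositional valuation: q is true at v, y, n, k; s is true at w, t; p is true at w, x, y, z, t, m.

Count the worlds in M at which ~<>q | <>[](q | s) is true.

8

Let φ = ~<>q | <>[](q | s). Evaluate φ at each world:
  u (successors {u, w, x, z, t, k}): φ is true.
  v (successors {v, z}): φ is false.
  w (successors {w, t, m, n}): φ is true.
  x (successors {w, x, k}): φ is true.
  y (successors {v, y}): φ is true.
  z (successors {z}): φ is true.
  t (successors {w, t, n}): φ is true.
  m (successors {w, y, m, n}): φ is true.
  n (successors {m, n}): φ is false.
  k (successors {w, k}): φ is true.
For instance, at m:
  At m: ~<>q is false, <>[](q | s) is true, so ~<>q | <>[](q | s) is true.
    At m: <>q is true, so ~<>q is false.
      At m: <>q requires q at some successor in {w, y, m, n}.
        q holds at y, so <>q is true at m.
    At m: <>[](q | s) requires [](q | s) at some successor in {w, y, m, n}.
      [](q | s) holds at y, so <>[](q | s) is true at m.
Satisfying worlds: {u, w, x, y, z, t, m, k}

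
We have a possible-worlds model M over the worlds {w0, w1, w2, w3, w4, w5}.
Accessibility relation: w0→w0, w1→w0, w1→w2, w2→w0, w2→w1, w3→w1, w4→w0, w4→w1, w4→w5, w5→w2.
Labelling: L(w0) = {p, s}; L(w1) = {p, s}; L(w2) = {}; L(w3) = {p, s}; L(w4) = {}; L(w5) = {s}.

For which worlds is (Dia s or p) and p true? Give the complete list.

Let φ = (Dia s or p) and p. Evaluate φ at each world:
  w0 (successors {w0}): φ is true.
  w1 (successors {w0, w2}): φ is true.
  w2 (successors {w0, w1}): φ is false.
  w3 (successors {w1}): φ is true.
  w4 (successors {w0, w1, w5}): φ is false.
  w5 (successors {w2}): φ is false.
For instance, at w0:
  At w0: Dia s or p is true, p is true, so (Dia s or p) and p is true.
    At w0: Dia s is true, p is true, so Dia s or p is true.
      At w0: Dia s requires s at some successor in {w0}.
        s holds at w0, so Dia s is true at w0.
Satisfying worlds: {w0, w1, w3}

w0, w1, w3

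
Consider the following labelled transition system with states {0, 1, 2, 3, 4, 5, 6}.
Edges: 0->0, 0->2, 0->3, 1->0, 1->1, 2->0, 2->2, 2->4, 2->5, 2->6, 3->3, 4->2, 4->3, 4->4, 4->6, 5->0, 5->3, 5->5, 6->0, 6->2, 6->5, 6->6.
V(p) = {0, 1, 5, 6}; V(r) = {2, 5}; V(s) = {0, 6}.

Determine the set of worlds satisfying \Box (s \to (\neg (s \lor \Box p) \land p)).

Recall that \Box ψ holds at a world iff ψ holds at every accessible world, and \Diamond ψ holds iff ψ holds at some accessible world.
Let φ = \Box (s \to (\neg (s \lor \Box p) \land p)). Evaluate φ at each world:
  0 (successors {0, 2, 3}): φ is false.
  1 (successors {0, 1}): φ is false.
  2 (successors {0, 2, 4, 5, 6}): φ is false.
  3 (successors {3}): φ is true.
  4 (successors {2, 3, 4, 6}): φ is false.
  5 (successors {0, 3, 5}): φ is false.
  6 (successors {0, 2, 5, 6}): φ is false.
For instance, at 3:
  At 3: \Box (s \to (\neg (s \lor \Box p) \land p)) requires s \to (\neg (s \lor \Box p) \land p) at every successor {3}.
      At 3: s is false, \neg (s \lor \Box p) \land p is false, so s \to (\neg (s \lor \Box p) \land p) is true.
  So \Box (s \to (\neg (s \lor \Box p) \land p)) is true at 3.
Satisfying worlds: {3}

3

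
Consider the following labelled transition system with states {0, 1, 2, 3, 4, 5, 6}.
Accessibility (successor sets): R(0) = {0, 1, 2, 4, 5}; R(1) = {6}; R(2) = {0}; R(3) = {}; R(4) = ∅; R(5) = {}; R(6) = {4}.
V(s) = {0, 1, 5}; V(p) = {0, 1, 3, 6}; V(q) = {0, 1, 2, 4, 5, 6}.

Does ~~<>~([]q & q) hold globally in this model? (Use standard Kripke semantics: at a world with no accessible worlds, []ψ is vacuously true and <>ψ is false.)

Recall that []ψ holds at a world iff ψ holds at every accessible world, and <>ψ holds iff ψ holds at some accessible world.
Let φ = ~~<>~([]q & q). Evaluate φ at each world:
  0 (successors {0, 1, 2, 4, 5}): φ is false.
  1 (successors {6}): φ is false.
  2 (successors {0}): φ is false.
  3 (successors ∅): φ is false.
  4 (successors ∅): φ is false.
  5 (successors ∅): φ is false.
  6 (successors {4}): φ is false.
Detail at 0 (counterexample):
  At 0: ~<>~([]q & q) is true, so ~~<>~([]q & q) is false.
    At 0: <>~([]q & q) is false, so ~<>~([]q & q) is true.
      At 0: <>~([]q & q) requires ~([]q & q) at some successor in {0, 1, 2, 4, 5}.
        At 0: ~([]q & q) is false.
        At 1: ~([]q & q) is false.
        At 2: ~([]q & q) is false.
        At 4: ~([]q & q) is false.
        At 5: ~([]q & q) is false.
      So <>~([]q & q) is false at 0.

No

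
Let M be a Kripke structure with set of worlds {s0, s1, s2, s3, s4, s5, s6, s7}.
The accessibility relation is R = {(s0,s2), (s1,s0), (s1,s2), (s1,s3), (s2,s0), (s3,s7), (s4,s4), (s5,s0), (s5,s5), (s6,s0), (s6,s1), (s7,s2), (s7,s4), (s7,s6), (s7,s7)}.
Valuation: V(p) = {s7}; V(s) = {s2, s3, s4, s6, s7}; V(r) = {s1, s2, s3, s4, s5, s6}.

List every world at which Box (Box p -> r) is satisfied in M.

Let φ = Box (Box p -> r). Evaluate φ at each world:
  s0 (successors {s2}): φ is true.
  s1 (successors {s0, s2, s3}): φ is true.
  s2 (successors {s0}): φ is true.
  s3 (successors {s7}): φ is true.
  s4 (successors {s4}): φ is true.
  s5 (successors {s0, s5}): φ is true.
  s6 (successors {s0, s1}): φ is true.
  s7 (successors {s2, s4, s6, s7}): φ is true.
For instance, at s2:
  At s2: Box (Box p -> r) requires Box p -> r at every successor {s0}.
      At s0: Box p is false, r is false, so Box p -> r is true.
  So Box (Box p -> r) is true at s2.
Satisfying worlds: {s0, s1, s2, s3, s4, s5, s6, s7}

s0, s1, s2, s3, s4, s5, s6, s7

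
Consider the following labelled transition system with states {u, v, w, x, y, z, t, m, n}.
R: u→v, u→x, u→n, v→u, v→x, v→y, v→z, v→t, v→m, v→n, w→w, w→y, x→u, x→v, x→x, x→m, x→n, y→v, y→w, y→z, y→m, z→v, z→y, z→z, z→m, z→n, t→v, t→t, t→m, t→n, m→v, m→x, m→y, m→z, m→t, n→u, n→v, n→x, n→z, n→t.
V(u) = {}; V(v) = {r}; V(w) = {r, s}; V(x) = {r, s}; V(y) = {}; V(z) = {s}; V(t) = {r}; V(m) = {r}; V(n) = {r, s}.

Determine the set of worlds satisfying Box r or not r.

Let φ = Box r or not r. Evaluate φ at each world:
  u (successors {v, x, n}): φ is true.
  v (successors {u, x, y, z, t, m, n}): φ is false.
  w (successors {w, y}): φ is false.
  x (successors {u, v, x, m, n}): φ is false.
  y (successors {v, w, z, m}): φ is true.
  z (successors {v, y, z, m, n}): φ is true.
  t (successors {v, t, m, n}): φ is true.
  m (successors {v, x, y, z, t}): φ is false.
  n (successors {u, v, x, z, t}): φ is false.
For instance, at z:
  At z: Box r is false, not r is true, so Box r or not r is true.
    At z: Box r requires r at every successor {v, y, z, m, n}.
      r fails at y, so Box r is false at z.
Satisfying worlds: {u, y, z, t}

u, y, z, t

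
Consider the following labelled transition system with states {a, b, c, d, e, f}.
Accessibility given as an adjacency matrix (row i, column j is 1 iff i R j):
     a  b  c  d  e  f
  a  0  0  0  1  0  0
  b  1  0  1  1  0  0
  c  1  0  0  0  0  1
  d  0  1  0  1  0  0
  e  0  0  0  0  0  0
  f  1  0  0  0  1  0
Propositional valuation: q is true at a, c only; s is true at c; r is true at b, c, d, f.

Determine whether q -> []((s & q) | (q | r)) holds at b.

At b: q is false, []((s & q) | (q | r)) is true, so q -> []((s & q) | (q | r)) is true.
  At b: []((s & q) | (q | r)) requires (s & q) | (q | r) at every successor {a, c, d}.
    At a: (s & q) | (q | r) is true.
    At c: (s & q) | (q | r) is true.
    At d: (s & q) | (q | r) is true.
  So []((s & q) | (q | r)) is true at b.

Yes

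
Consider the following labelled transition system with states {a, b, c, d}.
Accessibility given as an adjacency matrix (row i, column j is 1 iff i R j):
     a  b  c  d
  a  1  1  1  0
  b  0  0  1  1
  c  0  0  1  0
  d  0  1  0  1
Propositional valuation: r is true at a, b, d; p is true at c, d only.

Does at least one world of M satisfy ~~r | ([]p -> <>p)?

Let φ = ~~r | ([]p -> <>p). Evaluate φ at each world:
  a (successors {a, b, c}): φ is true.
  b (successors {c, d}): φ is true.
  c (successors {c}): φ is true.
  d (successors {b, d}): φ is true.
Detail at a (witness):
  At a: ~~r is true, []p -> <>p is true, so ~~r | ([]p -> <>p) is true.
    At a: []p is false, <>p is true, so []p -> <>p is true.
      At a: []p requires p at every successor {a, b, c}.
        p fails at a, so []p is false at a.
      At a: <>p requires p at some successor in {a, b, c}.
        p holds at c, so <>p is true at a.

Yes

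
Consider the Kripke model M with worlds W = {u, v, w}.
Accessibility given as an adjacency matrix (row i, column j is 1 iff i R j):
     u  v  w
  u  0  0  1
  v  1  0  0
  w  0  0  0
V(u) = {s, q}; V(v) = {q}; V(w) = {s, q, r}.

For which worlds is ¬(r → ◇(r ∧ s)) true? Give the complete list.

w

Recall that ◇ψ holds at a world iff ψ holds at some accessible world.
Let φ = ¬(r → ◇(r ∧ s)). Evaluate φ at each world:
  u (successors {w}): φ is false.
  v (successors {u}): φ is false.
  w (successors ∅): φ is true.
For instance, at u:
  At u: r → ◇(r ∧ s) is true, so ¬(r → ◇(r ∧ s)) is false.
    At u: r is false, ◇(r ∧ s) is true, so r → ◇(r ∧ s) is true.
      At u: ◇(r ∧ s) requires r ∧ s at some successor in {w}.
        r ∧ s holds at w, so ◇(r ∧ s) is true at u.
Satisfying worlds: {w}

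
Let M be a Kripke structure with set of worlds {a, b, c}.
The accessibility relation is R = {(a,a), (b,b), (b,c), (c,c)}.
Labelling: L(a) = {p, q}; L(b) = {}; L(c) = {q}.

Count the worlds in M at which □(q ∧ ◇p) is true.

Recall that □ψ holds at a world iff ψ holds at every accessible world, and ◇ψ holds iff ψ holds at some accessible world.
Let φ = □(q ∧ ◇p). Evaluate φ at each world:
  a (successors {a}): φ is true.
  b (successors {b, c}): φ is false.
  c (successors {c}): φ is false.
For instance, at a:
  At a: □(q ∧ ◇p) requires q ∧ ◇p at every successor {a}.
      At a: q is true, ◇p is true, so q ∧ ◇p is true.
  So □(q ∧ ◇p) is true at a.
Satisfying worlds: {a}

1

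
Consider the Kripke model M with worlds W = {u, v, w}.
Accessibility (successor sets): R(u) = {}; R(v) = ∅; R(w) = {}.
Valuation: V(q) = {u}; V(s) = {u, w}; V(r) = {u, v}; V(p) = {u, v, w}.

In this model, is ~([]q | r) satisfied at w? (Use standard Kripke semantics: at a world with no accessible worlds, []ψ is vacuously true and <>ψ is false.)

No

At w: []q | r is true, so ~([]q | r) is false.
  At w: []q is true, r is false, so []q | r is true.
    At w: no accessible worlds, so []q holds vacuously.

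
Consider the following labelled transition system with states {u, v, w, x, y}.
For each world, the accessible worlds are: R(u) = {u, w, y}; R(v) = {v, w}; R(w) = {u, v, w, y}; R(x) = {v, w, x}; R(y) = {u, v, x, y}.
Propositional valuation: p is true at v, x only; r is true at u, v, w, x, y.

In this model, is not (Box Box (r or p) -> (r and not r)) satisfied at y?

Yes

At y: Box Box (r or p) -> (r and not r) is false, so not (Box Box (r or p) -> (r and not r)) is true.
  At y: Box Box (r or p) is true, r and not r is false, so Box Box (r or p) -> (r and not r) is false.
    At y: Box Box (r or p) requires Box (r or p) at every successor {u, v, x, y}.
      At u: Box (r or p) is true.
      At v: Box (r or p) is true.
      At x: Box (r or p) is true.
      At y: Box (r or p) is true.
    So Box Box (r or p) is true at y.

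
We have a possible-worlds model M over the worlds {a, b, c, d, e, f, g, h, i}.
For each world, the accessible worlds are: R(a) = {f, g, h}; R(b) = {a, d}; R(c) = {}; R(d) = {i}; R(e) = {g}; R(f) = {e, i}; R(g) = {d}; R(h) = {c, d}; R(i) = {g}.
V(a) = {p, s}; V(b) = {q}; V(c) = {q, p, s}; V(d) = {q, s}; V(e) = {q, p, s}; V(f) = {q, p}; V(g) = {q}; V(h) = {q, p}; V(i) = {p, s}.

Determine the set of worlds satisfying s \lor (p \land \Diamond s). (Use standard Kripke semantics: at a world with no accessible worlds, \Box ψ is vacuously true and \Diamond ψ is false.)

a, c, d, e, f, h, i

Recall that \Diamond ψ holds at a world iff ψ holds at some accessible world.
Let φ = s \lor (p \land \Diamond s). Evaluate φ at each world:
  a (successors {f, g, h}): φ is true.
  b (successors {a, d}): φ is false.
  c (successors ∅): φ is true.
  d (successors {i}): φ is true.
  e (successors {g}): φ is true.
  f (successors {e, i}): φ is true.
  g (successors {d}): φ is false.
  h (successors {c, d}): φ is true.
  i (successors {g}): φ is true.
For instance, at f:
  At f: s is false, p \land \Diamond s is true, so s \lor (p \land \Diamond s) is true.
    At f: p is true, \Diamond s is true, so p \land \Diamond s is true.
      At f: \Diamond s requires s at some successor in {e, i}.
        s holds at e, so \Diamond s is true at f.
Satisfying worlds: {a, c, d, e, f, h, i}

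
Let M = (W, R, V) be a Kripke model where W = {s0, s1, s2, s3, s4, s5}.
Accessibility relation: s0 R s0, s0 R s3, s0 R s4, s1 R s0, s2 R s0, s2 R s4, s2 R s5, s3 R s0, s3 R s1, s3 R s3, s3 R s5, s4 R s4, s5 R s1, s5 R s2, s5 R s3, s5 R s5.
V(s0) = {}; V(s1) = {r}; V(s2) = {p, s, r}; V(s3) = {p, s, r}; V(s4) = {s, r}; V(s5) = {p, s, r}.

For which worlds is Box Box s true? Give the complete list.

s4

Let φ = Box Box s. Evaluate φ at each world:
  s0 (successors {s0, s3, s4}): φ is false.
  s1 (successors {s0}): φ is false.
  s2 (successors {s0, s4, s5}): φ is false.
  s3 (successors {s0, s1, s3, s5}): φ is false.
  s4 (successors {s4}): φ is true.
  s5 (successors {s1, s2, s3, s5}): φ is false.
For instance, at s0:
  At s0: Box Box s requires Box s at every successor {s0, s3, s4}.
    Box s fails at s0, so Box Box s is false at s0.
      At s0: Box s requires s at every successor {s0, s3, s4}.
        s fails at s0, so Box s is false at s0.
Satisfying worlds: {s4}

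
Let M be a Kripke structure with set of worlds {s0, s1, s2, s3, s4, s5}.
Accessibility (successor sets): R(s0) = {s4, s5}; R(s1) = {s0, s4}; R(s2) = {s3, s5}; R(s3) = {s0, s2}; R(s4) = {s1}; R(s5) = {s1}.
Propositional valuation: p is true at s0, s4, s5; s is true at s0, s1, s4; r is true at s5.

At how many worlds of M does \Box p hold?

Recall that \Box ψ holds at a world iff ψ holds at every accessible world, and \Diamond ψ holds iff ψ holds at some accessible world.
Let φ = \Box p. Evaluate φ at each world:
  s0 (successors {s4, s5}): φ is true.
  s1 (successors {s0, s4}): φ is true.
  s2 (successors {s3, s5}): φ is false.
  s3 (successors {s0, s2}): φ is false.
  s4 (successors {s1}): φ is false.
  s5 (successors {s1}): φ is false.
For instance, at s1:
  At s1: \Box p requires p at every successor {s0, s4}.
    At s0: p is true.
    At s4: p is true.
  So \Box p is true at s1.
Satisfying worlds: {s0, s1}

2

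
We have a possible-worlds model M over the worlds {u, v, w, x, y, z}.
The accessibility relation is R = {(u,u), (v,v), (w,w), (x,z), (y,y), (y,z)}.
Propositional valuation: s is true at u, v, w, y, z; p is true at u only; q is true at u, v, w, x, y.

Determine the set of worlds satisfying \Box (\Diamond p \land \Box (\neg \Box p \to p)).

Let φ = \Box (\Diamond p \land \Box (\neg \Box p \to p)). Evaluate φ at each world:
  u (successors {u}): φ is true.
  v (successors {v}): φ is false.
  w (successors {w}): φ is false.
  x (successors {z}): φ is false.
  y (successors {y, z}): φ is false.
  z (successors ∅): φ is true.
For instance, at w:
  At w: \Box (\Diamond p \land \Box (\neg \Box p \to p)) requires \Diamond p \land \Box (\neg \Box p \to p) at every successor {w}.
    \Diamond p \land \Box (\neg \Box p \to p) fails at w, so \Box (\Diamond p \land \Box (\neg \Box p \to p)) is false at w.
      At w: \Diamond p is false, \Box (\neg \Box p \to p) is false, so \Diamond p \land \Box (\neg \Box p \to p) is false.
Satisfying worlds: {u, z}

u, z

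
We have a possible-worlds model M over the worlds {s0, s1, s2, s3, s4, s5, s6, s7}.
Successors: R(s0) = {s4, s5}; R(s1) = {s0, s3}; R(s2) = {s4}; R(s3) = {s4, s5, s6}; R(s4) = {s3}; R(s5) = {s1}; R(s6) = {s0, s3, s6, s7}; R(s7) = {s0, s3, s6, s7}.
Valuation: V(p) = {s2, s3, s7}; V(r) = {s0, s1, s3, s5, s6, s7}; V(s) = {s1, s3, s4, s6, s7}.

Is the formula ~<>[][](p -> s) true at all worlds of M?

No

Let φ = ~<>[][](p -> s). Evaluate φ at each world:
  s0 (successors {s4, s5}): φ is false.
  s1 (successors {s0, s3}): φ is false.
  s2 (successors {s4}): φ is false.
  s3 (successors {s4, s5, s6}): φ is false.
  s4 (successors {s3}): φ is false.
  s5 (successors {s1}): φ is false.
  s6 (successors {s0, s3, s6, s7}): φ is false.
  s7 (successors {s0, s3, s6, s7}): φ is false.
Detail at s0 (counterexample):
  At s0: <>[][](p -> s) is true, so ~<>[][](p -> s) is false.
    At s0: <>[][](p -> s) requires [][](p -> s) at some successor in {s4, s5}.
      [][](p -> s) holds at s4, so <>[][](p -> s) is true at s0.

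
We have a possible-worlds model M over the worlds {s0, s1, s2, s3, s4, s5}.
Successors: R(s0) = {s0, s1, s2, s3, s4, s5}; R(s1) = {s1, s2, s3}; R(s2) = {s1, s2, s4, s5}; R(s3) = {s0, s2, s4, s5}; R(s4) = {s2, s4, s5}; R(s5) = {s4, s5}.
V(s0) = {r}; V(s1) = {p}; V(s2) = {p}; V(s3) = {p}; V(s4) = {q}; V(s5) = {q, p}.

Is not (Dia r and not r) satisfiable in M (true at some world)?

Recall that Dia ψ holds at a world iff ψ holds at some accessible world.
Let φ = not (Dia r and not r). Evaluate φ at each world:
  s0 (successors {s0, s1, s2, s3, s4, s5}): φ is true.
  s1 (successors {s1, s2, s3}): φ is true.
  s2 (successors {s1, s2, s4, s5}): φ is true.
  s3 (successors {s0, s2, s4, s5}): φ is false.
  s4 (successors {s2, s4, s5}): φ is true.
  s5 (successors {s4, s5}): φ is true.
Detail at s0 (witness):
  At s0: Dia r and not r is false, so not (Dia r and not r) is true.
    At s0: Dia r is true, not r is false, so Dia r and not r is false.
      At s0: Dia r requires r at some successor in {s0, s1, s2, s3, s4, s5}.
        r holds at s0, so Dia r is true at s0.

Yes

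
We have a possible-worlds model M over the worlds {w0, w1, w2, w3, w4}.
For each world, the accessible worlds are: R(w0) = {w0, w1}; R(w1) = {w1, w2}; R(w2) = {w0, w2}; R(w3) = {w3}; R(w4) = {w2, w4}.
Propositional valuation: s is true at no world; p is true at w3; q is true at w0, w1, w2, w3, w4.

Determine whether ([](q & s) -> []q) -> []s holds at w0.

No

At w0: [](q & s) -> []q is true, []s is false, so ([](q & s) -> []q) -> []s is false.
  At w0: [](q & s) is false, []q is true, so [](q & s) -> []q is true.
    At w0: [](q & s) requires q & s at every successor {w0, w1}.
      q & s fails at w0, so [](q & s) is false at w0.
    At w0: []q requires q at every successor {w0, w1}.
      At w0: q is true.
      At w1: q is true.
    So []q is true at w0.
  At w0: []s requires s at every successor {w0, w1}.
    s fails at w0, so []s is false at w0.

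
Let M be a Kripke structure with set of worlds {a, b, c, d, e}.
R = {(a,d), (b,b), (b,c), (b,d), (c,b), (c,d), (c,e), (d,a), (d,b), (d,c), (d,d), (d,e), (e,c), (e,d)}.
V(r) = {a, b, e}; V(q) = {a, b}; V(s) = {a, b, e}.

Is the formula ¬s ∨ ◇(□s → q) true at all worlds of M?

Let φ = ¬s ∨ ◇(□s → q). Evaluate φ at each world:
  a (successors {d}): φ is true.
  b (successors {b, c, d}): φ is true.
  c (successors {b, d, e}): φ is true.
  d (successors {a, b, c, d, e}): φ is true.
  e (successors {c, d}): φ is true.
For instance, at b:
  At b: ¬s is false, ◇(□s → q) is true, so ¬s ∨ ◇(□s → q) is true.
    At b: ◇(□s → q) requires □s → q at some successor in {b, c, d}.
      □s → q holds at b, so ◇(□s → q) is true at b.

Yes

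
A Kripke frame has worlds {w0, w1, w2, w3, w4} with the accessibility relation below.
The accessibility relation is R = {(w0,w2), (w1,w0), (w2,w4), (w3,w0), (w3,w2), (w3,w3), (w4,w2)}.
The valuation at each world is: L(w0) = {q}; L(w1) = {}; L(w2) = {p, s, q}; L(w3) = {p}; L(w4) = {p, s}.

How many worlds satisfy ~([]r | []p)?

2

Let φ = ~([]r | []p). Evaluate φ at each world:
  w0 (successors {w2}): φ is false.
  w1 (successors {w0}): φ is true.
  w2 (successors {w4}): φ is false.
  w3 (successors {w0, w2, w3}): φ is true.
  w4 (successors {w2}): φ is false.
For instance, at w3:
  At w3: []r | []p is false, so ~([]r | []p) is true.
    At w3: []r is false, []p is false, so []r | []p is false.
      At w3: []r requires r at every successor {w0, w2, w3}.
        r fails at w0, so []r is false at w3.
      At w3: []p requires p at every successor {w0, w2, w3}.
        p fails at w0, so []p is false at w3.
Satisfying worlds: {w1, w3}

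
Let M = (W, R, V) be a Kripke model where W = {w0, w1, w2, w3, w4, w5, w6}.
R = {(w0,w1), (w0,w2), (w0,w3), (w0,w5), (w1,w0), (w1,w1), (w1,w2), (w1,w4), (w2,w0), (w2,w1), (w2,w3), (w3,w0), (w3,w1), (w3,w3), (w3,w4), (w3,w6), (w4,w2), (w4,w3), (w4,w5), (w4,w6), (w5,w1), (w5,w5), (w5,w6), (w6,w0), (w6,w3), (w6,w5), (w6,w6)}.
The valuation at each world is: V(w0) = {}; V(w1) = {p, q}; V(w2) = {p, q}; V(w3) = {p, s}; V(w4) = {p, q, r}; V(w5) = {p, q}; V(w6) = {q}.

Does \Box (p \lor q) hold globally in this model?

No

Let φ = \Box (p \lor q). Evaluate φ at each world:
  w0 (successors {w1, w2, w3, w5}): φ is true.
  w1 (successors {w0, w1, w2, w4}): φ is false.
  w2 (successors {w0, w1, w3}): φ is false.
  w3 (successors {w0, w1, w3, w4, w6}): φ is false.
  w4 (successors {w2, w3, w5, w6}): φ is true.
  w5 (successors {w1, w5, w6}): φ is true.
  w6 (successors {w0, w3, w5, w6}): φ is false.
Detail at w1 (counterexample):
  At w1: \Box (p \lor q) requires p \lor q at every successor {w0, w1, w2, w4}.
    p \lor q fails at w0, so \Box (p \lor q) is false at w1.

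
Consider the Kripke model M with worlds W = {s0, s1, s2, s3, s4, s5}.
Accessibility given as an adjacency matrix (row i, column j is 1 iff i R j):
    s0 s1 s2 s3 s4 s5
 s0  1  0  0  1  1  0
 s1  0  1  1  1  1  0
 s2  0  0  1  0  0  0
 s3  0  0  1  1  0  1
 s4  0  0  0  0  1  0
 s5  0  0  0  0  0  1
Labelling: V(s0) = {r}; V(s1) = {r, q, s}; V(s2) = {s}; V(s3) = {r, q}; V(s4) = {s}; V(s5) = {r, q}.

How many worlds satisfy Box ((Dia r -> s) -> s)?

6

Recall that Box ψ holds at a world iff ψ holds at every accessible world, and Dia ψ holds iff ψ holds at some accessible world.
Let φ = Box ((Dia r -> s) -> s). Evaluate φ at each world:
  s0 (successors {s0, s3, s4}): φ is true.
  s1 (successors {s1, s2, s3, s4}): φ is true.
  s2 (successors {s2}): φ is true.
  s3 (successors {s2, s3, s5}): φ is true.
  s4 (successors {s4}): φ is true.
  s5 (successors {s5}): φ is true.
For instance, at s3:
  At s3: Box ((Dia r -> s) -> s) requires (Dia r -> s) -> s at every successor {s2, s3, s5}.
      At s2: Dia r -> s is true, s is true, so (Dia r -> s) -> s is true.
      At s3: Dia r -> s is false, s is false, so (Dia r -> s) -> s is true.
      At s5: Dia r -> s is false, s is false, so (Dia r -> s) -> s is true.
  So Box ((Dia r -> s) -> s) is true at s3.
Satisfying worlds: {s0, s1, s2, s3, s4, s5}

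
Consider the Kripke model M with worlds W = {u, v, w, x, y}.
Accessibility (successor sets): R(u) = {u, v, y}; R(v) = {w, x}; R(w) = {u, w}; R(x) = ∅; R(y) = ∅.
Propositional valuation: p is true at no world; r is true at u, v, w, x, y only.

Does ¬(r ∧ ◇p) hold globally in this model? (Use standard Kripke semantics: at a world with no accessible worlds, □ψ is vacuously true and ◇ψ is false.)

Yes

Let φ = ¬(r ∧ ◇p). Evaluate φ at each world:
  u (successors {u, v, y}): φ is true.
  v (successors {w, x}): φ is true.
  w (successors {u, w}): φ is true.
  x (successors ∅): φ is true.
  y (successors ∅): φ is true.
For instance, at v:
  At v: r ∧ ◇p is false, so ¬(r ∧ ◇p) is true.
    At v: r is true, ◇p is false, so r ∧ ◇p is false.
      At v: ◇p requires p at some successor in {w, x}.
        At w: p is false.
        At x: p is false.
      So ◇p is false at v.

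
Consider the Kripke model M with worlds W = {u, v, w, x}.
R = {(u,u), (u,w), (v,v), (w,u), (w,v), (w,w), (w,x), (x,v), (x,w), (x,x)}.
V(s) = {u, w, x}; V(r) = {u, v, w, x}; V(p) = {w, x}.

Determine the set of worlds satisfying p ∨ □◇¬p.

Let φ = p ∨ □◇¬p. Evaluate φ at each world:
  u (successors {u, w}): φ is true.
  v (successors {v}): φ is true.
  w (successors {u, v, w, x}): φ is true.
  x (successors {v, w, x}): φ is true.
For instance, at x:
  At x: p is true, □◇¬p is true, so p ∨ □◇¬p is true.
    At x: □◇¬p requires ◇¬p at every successor {v, w, x}.
      At v: ◇¬p is true.
      At w: ◇¬p is true.
      At x: ◇¬p is true.
    So □◇¬p is true at x.
Satisfying worlds: {u, v, w, x}

u, v, w, x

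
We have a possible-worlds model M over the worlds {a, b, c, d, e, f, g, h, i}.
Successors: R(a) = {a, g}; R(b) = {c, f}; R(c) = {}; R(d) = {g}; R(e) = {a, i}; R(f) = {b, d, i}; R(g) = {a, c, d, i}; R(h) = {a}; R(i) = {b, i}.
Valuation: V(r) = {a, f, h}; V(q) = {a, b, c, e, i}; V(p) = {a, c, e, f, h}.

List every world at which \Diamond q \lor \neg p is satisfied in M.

a, b, d, e, f, g, h, i

Recall that \Diamond ψ holds at a world iff ψ holds at some accessible world.
Let φ = \Diamond q \lor \neg p. Evaluate φ at each world:
  a (successors {a, g}): φ is true.
  b (successors {c, f}): φ is true.
  c (successors ∅): φ is false.
  d (successors {g}): φ is true.
  e (successors {a, i}): φ is true.
  f (successors {b, d, i}): φ is true.
  g (successors {a, c, d, i}): φ is true.
  h (successors {a}): φ is true.
  i (successors {b, i}): φ is true.
For instance, at h:
  At h: \Diamond q is true, \neg p is false, so \Diamond q \lor \neg p is true.
    At h: \Diamond q requires q at some successor in {a}.
      q holds at a, so \Diamond q is true at h.
Satisfying worlds: {a, b, d, e, f, g, h, i}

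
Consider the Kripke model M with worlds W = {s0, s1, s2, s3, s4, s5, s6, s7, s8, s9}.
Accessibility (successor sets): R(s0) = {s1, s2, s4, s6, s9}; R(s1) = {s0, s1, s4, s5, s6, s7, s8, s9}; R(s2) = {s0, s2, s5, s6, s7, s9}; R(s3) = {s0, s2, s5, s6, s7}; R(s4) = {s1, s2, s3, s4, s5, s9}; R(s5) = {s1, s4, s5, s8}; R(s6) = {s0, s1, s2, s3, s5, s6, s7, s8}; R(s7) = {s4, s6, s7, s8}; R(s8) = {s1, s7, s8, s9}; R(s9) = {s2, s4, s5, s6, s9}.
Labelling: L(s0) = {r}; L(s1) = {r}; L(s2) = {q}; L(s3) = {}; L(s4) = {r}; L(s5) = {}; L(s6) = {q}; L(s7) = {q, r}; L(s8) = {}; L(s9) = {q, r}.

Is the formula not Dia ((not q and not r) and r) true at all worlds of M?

Yes

Let φ = not Dia ((not q and not r) and r). Evaluate φ at each world:
  s0 (successors {s1, s2, s4, s6, s9}): φ is true.
  s1 (successors {s0, s1, s4, s5, s6, s7, s8, s9}): φ is true.
  s2 (successors {s0, s2, s5, s6, s7, s9}): φ is true.
  s3 (successors {s0, s2, s5, s6, s7}): φ is true.
  s4 (successors {s1, s2, s3, s4, s5, s9}): φ is true.
  s5 (successors {s1, s4, s5, s8}): φ is true.
  s6 (successors {s0, s1, s2, s3, s5, s6, s7, s8}): φ is true.
  s7 (successors {s4, s6, s7, s8}): φ is true.
  s8 (successors {s1, s7, s8, s9}): φ is true.
  s9 (successors {s2, s4, s5, s6, s9}): φ is true.
For instance, at s0:
  At s0: Dia ((not q and not r) and r) is false, so not Dia ((not q and not r) and r) is true.
    At s0: Dia ((not q and not r) and r) requires (not q and not r) and r at some successor in {s1, s2, s4, s6, s9}.
      At s1: (not q and not r) and r is false.
      At s2: (not q and not r) and r is false.
      At s4: (not q and not r) and r is false.
      At s6: (not q and not r) and r is false.
      At s9: (not q and not r) and r is false.
    So Dia ((not q and not r) and r) is false at s0.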